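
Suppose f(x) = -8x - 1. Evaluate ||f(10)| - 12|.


f(10) = -81
|-81| = 81
|81 - 12| = 69

69


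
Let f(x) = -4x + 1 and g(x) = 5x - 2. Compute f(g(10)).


g(10) = 48
f(48) = -191

-191


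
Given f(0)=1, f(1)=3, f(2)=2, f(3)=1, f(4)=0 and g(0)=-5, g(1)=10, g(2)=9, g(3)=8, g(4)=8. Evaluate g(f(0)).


f(0) = 1
g(1) = 10

10


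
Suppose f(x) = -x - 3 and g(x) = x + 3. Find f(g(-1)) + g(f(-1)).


f(g(-1)) = -5
g(f(-1)) = 1
Sum = -4

-4


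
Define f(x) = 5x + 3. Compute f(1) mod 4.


f(1) = 8
8 mod 4 = 0

0


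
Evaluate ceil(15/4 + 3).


15/4 = 3.75
3.75 + 3 = 6.75
ceil(6.75) = 7

7


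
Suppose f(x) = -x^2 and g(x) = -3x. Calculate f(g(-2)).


g(-2) = 6
f(6) = (-1)*(6)^2 = -36

-36


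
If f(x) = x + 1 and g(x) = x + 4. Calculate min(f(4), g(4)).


f(4) = 5
g(4) = 8
min = 5

5


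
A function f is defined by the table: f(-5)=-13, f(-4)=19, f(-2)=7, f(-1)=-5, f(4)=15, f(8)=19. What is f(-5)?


Reading from the table at x = -5

-13


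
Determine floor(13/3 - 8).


13/3 = 4.3333
4.3333 - 8 = -3.6667
floor(-3.6667) = -4

-4


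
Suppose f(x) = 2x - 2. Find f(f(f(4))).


f(4) = 6
f(6) = 10
f(10) = 18

18


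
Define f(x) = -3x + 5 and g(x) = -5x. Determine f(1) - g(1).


7


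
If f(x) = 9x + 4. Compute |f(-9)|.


f(-9) = -77
|-77| = 77

77


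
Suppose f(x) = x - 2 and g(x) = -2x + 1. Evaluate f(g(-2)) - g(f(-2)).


f(g(-2)) = 3
g(f(-2)) = 9
Difference = -6

-6


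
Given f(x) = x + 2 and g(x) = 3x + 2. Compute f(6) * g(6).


f(6) = 8
g(6) = 20
Product = 160

160


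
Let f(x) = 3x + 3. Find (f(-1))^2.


0


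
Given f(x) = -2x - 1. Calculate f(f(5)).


21


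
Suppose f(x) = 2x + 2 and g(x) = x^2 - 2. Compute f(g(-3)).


g(-3) = 7
f(7) = 16

16


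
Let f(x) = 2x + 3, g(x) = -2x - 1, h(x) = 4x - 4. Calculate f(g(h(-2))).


h(-2) = -12
g(-12) = 23
f(23) = 49

49


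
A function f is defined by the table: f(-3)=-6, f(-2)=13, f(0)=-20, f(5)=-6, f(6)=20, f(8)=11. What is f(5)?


-6


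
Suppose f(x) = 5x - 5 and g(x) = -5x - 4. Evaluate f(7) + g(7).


-9


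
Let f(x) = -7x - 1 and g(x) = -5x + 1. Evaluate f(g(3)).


g(3) = -14
f(-14) = 97

97


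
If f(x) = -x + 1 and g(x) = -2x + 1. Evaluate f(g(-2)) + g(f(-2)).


f(g(-2)) = -4
g(f(-2)) = -5
Sum = -9

-9


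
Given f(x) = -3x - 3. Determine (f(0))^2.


f(0) = -3
(-3)^2 = 9

9


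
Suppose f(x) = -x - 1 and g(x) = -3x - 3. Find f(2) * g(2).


f(2) = -3
g(2) = -9
Product = 27

27


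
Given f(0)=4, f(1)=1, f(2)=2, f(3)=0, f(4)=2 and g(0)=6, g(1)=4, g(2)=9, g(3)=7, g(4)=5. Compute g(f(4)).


9


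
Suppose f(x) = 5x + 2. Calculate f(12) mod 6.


f(12) = 62
62 mod 6 = 2

2


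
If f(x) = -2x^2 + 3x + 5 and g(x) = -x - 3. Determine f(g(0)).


g(0) = -3
f(-3) = (-2)*(-3)^2 + 3*(-3) + 5 = -22

-22


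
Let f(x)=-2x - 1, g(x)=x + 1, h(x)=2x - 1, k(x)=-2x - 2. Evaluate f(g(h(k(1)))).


k(1) = -4
h(-4) = -9
g(-9) = -8
f(-8) = 15

15


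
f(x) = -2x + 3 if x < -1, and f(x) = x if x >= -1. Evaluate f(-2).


7


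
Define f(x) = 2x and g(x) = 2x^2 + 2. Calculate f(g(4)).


g(4) = 34
f(34) = 68

68


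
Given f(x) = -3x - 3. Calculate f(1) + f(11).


f(1) = -6
f(11) = -36
Sum = -42

-42


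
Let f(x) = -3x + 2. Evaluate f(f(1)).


f(1) = -1
f(-1) = 5

5


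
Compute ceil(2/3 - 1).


2/3 = 0.6667
0.6667 - 1 = -0.3333
ceil(-0.3333) = 0

0


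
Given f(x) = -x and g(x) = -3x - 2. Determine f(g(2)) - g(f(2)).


f(g(2)) = 8
g(f(2)) = 4
Difference = 4

4


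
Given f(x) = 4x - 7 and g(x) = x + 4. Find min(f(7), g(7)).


f(7) = 21
g(7) = 11
min = 11

11


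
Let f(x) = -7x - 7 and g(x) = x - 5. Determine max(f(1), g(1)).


f(1) = -14
g(1) = -4
max = -4

-4


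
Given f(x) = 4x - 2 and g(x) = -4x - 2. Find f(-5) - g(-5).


f(-5) = -22
g(-5) = 18
Difference = -40

-40


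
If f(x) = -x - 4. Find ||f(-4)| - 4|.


f(-4) = 0
|0| = 0
|0 - 4| = 4

4


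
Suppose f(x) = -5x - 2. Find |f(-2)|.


f(-2) = 8
|8| = 8

8


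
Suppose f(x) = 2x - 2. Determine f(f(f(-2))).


f(-2) = -6
f(-6) = -14
f(-14) = -30

-30


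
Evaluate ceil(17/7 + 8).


17/7 = 2.4286
2.4286 + 8 = 10.4286
ceil(10.4286) = 11

11


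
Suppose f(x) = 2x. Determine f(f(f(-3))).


f(-3) = -6
f(-6) = -12
f(-12) = -24

-24


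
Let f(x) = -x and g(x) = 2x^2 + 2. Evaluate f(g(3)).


-20


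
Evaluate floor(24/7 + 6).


24/7 = 3.4286
3.4286 + 6 = 9.4286
floor(9.4286) = 9

9


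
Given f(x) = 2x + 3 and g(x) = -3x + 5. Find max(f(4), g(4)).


f(4) = 11
g(4) = -7
max = 11

11


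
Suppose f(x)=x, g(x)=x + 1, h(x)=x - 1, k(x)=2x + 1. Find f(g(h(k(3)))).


k(3) = 7
h(7) = 6
g(6) = 7
f(7) = 7

7


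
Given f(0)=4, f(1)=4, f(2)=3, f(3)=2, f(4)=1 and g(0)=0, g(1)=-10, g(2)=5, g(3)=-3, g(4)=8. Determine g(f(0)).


f(0) = 4
g(4) = 8

8


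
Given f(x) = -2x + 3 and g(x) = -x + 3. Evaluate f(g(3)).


g(3) = 0
f(0) = 3

3


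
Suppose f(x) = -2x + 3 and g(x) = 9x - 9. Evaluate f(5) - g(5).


f(5) = -7
g(5) = 36
Difference = -43

-43


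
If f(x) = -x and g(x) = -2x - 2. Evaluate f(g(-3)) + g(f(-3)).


f(g(-3)) = -4
g(f(-3)) = -8
Sum = -12

-12


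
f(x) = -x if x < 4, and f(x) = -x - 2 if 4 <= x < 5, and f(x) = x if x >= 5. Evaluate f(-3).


3


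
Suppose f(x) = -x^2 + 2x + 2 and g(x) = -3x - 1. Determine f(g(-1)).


g(-1) = 2
f(2) = (-1)*(2)^2 + 2*(2) + 2 = 2

2


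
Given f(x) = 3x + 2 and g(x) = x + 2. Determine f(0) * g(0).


f(0) = 2
g(0) = 2
Product = 4

4


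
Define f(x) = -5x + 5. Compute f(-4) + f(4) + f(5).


-10


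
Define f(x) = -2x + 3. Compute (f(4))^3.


f(4) = -5
(-5)^3 = -125

-125


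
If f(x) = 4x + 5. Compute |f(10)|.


f(10) = 45
|45| = 45

45


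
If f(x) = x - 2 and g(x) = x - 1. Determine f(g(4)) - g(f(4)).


0


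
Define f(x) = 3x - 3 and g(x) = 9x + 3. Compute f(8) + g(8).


f(8) = 21
g(8) = 75
Sum = 96

96


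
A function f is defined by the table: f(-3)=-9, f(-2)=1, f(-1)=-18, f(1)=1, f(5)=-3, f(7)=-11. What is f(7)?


Reading from the table at x = 7

-11


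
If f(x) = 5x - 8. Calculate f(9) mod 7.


f(9) = 37
37 mod 7 = 2

2


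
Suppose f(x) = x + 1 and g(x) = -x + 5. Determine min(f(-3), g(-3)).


-2


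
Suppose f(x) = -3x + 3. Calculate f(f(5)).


f(5) = -12
f(-12) = 39

39


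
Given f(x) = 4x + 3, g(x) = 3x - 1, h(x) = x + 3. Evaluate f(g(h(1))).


h(1) = 4
g(4) = 11
f(11) = 47

47


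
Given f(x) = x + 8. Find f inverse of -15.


Solve x + 8 = -15
x = (-15 - 8) / 1 = -23

-23


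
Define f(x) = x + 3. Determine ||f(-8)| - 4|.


f(-8) = -5
|-5| = 5
|5 - 4| = 1

1


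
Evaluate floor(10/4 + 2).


10/4 = 2.5
2.5 + 2 = 4.5
floor(4.5) = 4

4


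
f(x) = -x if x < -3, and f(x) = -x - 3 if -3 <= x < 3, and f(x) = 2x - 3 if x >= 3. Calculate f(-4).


-4 satisfies x < -3
f(-4) = 4

4


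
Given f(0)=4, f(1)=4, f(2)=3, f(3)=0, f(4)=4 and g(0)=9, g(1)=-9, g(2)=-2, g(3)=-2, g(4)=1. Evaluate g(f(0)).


f(0) = 4
g(4) = 1

1


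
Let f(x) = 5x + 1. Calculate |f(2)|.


f(2) = 11
|11| = 11

11


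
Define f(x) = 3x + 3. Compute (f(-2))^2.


f(-2) = -3
(-3)^2 = 9

9


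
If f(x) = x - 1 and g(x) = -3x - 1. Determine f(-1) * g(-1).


f(-1) = -2
g(-1) = 2
Product = -4

-4


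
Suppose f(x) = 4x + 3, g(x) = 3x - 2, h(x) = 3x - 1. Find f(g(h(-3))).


-125


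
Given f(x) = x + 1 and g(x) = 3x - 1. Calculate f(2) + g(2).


8


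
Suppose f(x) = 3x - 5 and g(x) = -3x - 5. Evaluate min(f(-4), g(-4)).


f(-4) = -17
g(-4) = 7
min = -17

-17


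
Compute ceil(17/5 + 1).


17/5 = 3.4
3.4 + 1 = 4.4
ceil(4.4) = 5

5


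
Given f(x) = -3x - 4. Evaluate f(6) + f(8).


f(6) = -22
f(8) = -28
Sum = -50

-50


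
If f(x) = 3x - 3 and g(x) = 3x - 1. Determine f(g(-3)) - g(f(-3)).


f(g(-3)) = -33
g(f(-3)) = -37
Difference = 4

4


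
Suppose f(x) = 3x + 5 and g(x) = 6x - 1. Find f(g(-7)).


g(-7) = -43
f(-43) = -124

-124


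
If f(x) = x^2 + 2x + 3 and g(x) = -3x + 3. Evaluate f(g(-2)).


g(-2) = 9
f(9) = 1*(9)^2 + 2*(9) + 3 = 102

102


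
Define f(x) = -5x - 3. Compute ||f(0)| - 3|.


f(0) = -3
|-3| = 3
|3 - 3| = 0

0


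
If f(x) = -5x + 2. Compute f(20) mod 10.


2


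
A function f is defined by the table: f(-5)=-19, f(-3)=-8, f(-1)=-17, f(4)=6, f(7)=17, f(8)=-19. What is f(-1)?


Reading from the table at x = -1

-17


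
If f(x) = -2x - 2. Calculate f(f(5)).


f(5) = -12
f(-12) = 22

22


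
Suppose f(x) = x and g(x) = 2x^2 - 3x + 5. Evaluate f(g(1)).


g(1) = 4
f(4) = 4

4


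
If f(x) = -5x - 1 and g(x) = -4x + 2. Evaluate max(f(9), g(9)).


f(9) = -46
g(9) = -34
max = -34

-34


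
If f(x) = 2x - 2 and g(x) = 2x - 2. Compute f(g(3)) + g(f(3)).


f(g(3)) = 6
g(f(3)) = 6
Sum = 12

12


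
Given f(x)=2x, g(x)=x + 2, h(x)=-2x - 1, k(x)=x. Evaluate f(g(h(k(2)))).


k(2) = 2
h(2) = -5
g(-5) = -3
f(-3) = -6

-6


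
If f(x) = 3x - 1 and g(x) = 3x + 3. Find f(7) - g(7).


f(7) = 20
g(7) = 24
Difference = -4

-4


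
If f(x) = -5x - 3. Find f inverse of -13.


Solve -5x - 3 = -13
x = (-13 + 3) / (-5) = 2

2


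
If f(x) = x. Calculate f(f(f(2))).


2


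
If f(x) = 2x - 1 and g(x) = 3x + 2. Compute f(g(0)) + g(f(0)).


f(g(0)) = 3
g(f(0)) = -1
Sum = 2

2


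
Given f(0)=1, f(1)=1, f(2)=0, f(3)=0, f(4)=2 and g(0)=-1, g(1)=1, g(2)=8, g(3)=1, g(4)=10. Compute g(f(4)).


8


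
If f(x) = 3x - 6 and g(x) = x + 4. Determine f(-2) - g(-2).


f(-2) = -12
g(-2) = 2
Difference = -14

-14


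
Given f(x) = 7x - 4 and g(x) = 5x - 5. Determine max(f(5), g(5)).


f(5) = 31
g(5) = 20
max = 31

31


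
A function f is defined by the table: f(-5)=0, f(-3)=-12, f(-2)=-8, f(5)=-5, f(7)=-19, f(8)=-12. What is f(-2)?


Reading from the table at x = -2

-8


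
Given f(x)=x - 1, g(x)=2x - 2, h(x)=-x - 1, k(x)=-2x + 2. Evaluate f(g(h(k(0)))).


k(0) = 2
h(2) = -3
g(-3) = -8
f(-8) = -9

-9


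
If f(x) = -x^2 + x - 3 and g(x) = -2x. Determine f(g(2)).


g(2) = -4
f(-4) = (-1)*(-4)^2 + 1*(-4) - 3 = -23

-23


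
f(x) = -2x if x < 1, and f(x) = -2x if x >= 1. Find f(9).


9 satisfies x >= 1
f(9) = -18

-18


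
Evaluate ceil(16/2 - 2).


16/2 = 8
8 - 2 = 6
ceil(6) = 6

6


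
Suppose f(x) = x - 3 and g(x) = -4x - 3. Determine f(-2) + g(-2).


f(-2) = -5
g(-2) = 5
Sum = 0

0


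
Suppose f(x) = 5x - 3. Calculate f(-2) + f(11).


f(-2) = -13
f(11) = 52
Sum = 39

39


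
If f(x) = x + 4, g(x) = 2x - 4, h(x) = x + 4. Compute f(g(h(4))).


h(4) = 8
g(8) = 12
f(12) = 16

16


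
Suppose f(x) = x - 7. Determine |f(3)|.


f(3) = -4
|-4| = 4

4


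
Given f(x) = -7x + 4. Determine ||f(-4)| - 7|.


f(-4) = 32
|32| = 32
|32 - 7| = 25

25


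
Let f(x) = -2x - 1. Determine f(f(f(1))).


f(1) = -3
f(-3) = 5
f(5) = -11

-11


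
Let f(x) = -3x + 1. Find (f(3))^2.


f(3) = -8
(-8)^2 = 64

64


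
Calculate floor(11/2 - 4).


11/2 = 5.5
5.5 - 4 = 1.5
floor(1.5) = 1

1


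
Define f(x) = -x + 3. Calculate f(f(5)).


f(5) = -2
f(-2) = 5

5


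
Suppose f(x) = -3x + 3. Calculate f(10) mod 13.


12


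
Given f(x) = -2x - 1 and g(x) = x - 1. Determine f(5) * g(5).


f(5) = -11
g(5) = 4
Product = -44

-44


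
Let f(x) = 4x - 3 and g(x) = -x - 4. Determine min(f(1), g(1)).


f(1) = 1
g(1) = -5
min = -5

-5


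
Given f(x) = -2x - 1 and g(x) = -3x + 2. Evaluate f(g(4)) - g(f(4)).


f(g(4)) = 19
g(f(4)) = 29
Difference = -10

-10


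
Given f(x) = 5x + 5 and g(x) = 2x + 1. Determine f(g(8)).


g(8) = 17
f(17) = 90

90


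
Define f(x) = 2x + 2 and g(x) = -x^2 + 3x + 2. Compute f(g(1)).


g(1) = 4
f(4) = 10

10


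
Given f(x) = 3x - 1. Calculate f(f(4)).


f(4) = 11
f(11) = 32

32


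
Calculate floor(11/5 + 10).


12


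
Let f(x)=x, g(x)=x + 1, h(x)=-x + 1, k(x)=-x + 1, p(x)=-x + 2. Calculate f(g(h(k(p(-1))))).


p(-1) = 3
k(3) = -2
h(-2) = 3
g(3) = 4
f(4) = 4

4


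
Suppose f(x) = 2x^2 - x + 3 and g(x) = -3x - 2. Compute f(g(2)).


g(2) = -8
f(-8) = 2*(-8)^2 - 1*(-8) + 3 = 139

139


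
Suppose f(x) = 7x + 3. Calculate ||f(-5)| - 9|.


f(-5) = -32
|-32| = 32
|32 - 9| = 23

23


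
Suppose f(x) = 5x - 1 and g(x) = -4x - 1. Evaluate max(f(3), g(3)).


f(3) = 14
g(3) = -13
max = 14

14


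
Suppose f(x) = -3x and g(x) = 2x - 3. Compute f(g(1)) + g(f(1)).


f(g(1)) = 3
g(f(1)) = -9
Sum = -6

-6


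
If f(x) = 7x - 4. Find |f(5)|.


f(5) = 31
|31| = 31

31


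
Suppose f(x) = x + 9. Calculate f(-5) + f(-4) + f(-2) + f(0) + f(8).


f(-5) = 4
f(-4) = 5
f(-2) = 7
f(0) = 9
f(8) = 17
Sum = 42

42


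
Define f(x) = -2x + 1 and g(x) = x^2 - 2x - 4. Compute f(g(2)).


g(2) = -4
f(-4) = 9

9


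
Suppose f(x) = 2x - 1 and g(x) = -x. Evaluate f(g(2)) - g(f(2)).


f(g(2)) = -5
g(f(2)) = -3
Difference = -2

-2


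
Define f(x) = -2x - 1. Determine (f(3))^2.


f(3) = -7
(-7)^2 = 49

49


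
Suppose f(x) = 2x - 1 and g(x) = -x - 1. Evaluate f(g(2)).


g(2) = -3
f(-3) = -7

-7


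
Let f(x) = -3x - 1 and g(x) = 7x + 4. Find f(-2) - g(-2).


f(-2) = 5
g(-2) = -10
Difference = 15

15


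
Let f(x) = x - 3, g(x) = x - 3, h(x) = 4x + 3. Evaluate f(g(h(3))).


h(3) = 15
g(15) = 12
f(12) = 9

9


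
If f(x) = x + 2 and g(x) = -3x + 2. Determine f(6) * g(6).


f(6) = 8
g(6) = -16
Product = -128

-128


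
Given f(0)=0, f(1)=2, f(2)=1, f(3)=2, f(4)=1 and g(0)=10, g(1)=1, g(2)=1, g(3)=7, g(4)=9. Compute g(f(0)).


10


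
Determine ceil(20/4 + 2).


20/4 = 5
5 + 2 = 7
ceil(7) = 7

7


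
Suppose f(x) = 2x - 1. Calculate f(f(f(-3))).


f(-3) = -7
f(-7) = -15
f(-15) = -31

-31


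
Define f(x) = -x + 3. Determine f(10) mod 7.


f(10) = -7
-7 mod 7 = 0

0


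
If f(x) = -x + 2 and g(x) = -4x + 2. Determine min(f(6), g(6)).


f(6) = -4
g(6) = -22
min = -22

-22


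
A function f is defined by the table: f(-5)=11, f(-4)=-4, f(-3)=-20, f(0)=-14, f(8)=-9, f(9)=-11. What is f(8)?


Reading from the table at x = 8

-9


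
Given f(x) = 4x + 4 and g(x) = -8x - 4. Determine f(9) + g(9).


f(9) = 40
g(9) = -76
Sum = -36

-36


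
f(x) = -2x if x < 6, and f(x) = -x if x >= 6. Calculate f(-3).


-3 satisfies x < 6
f(-3) = 6

6


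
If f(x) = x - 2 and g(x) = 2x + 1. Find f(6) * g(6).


f(6) = 4
g(6) = 13
Product = 52

52


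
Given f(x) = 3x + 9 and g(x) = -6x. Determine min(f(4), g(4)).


f(4) = 21
g(4) = -24
min = -24

-24


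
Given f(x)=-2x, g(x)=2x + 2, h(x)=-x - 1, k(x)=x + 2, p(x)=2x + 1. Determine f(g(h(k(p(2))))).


p(2) = 5
k(5) = 7
h(7) = -8
g(-8) = -14
f(-14) = 28

28


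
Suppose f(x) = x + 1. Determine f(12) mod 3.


f(12) = 13
13 mod 3 = 1

1


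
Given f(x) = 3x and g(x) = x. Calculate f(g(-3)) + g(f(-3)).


f(g(-3)) = -9
g(f(-3)) = -9
Sum = -18

-18


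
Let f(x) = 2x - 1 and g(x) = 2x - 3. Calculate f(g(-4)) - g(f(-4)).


f(g(-4)) = -23
g(f(-4)) = -21
Difference = -2

-2


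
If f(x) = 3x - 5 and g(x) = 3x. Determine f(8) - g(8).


f(8) = 19
g(8) = 24
Difference = -5

-5


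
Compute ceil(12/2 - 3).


12/2 = 6
6 - 3 = 3
ceil(3) = 3

3


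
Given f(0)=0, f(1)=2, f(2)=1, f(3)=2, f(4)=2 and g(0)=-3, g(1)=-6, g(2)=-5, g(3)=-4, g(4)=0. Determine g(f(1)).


-5


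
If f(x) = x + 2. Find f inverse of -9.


Solve x + 2 = -9
x = (-9 - 2) / 1 = -11

-11


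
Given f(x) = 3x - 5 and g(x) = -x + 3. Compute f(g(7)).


g(7) = -4
f(-4) = -17

-17


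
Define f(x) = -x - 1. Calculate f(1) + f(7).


-10


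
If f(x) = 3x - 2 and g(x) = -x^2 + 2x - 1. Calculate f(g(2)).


-5


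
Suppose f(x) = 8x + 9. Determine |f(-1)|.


f(-1) = 1
|1| = 1

1


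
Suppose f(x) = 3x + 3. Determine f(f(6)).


f(6) = 21
f(21) = 66

66


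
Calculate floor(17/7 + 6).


8


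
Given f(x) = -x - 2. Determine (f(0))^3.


f(0) = -2
(-2)^3 = -8

-8


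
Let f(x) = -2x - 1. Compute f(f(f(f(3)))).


f(3) = -7
f(-7) = 13
f(13) = -27
f(-27) = 53

53


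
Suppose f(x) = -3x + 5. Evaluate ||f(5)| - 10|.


f(5) = -10
|-10| = 10
|10 - 10| = 0

0


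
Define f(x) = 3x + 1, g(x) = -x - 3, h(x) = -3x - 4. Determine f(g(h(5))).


h(5) = -19
g(-19) = 16
f(16) = 49

49


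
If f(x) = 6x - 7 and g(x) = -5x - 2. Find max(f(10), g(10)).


f(10) = 53
g(10) = -52
max = 53

53


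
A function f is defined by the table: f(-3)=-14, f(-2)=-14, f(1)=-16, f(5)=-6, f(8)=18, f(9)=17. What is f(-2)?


Reading from the table at x = -2

-14


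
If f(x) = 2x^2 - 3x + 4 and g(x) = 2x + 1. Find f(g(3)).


g(3) = 7
f(7) = 2*(7)^2 - 3*(7) + 4 = 81

81


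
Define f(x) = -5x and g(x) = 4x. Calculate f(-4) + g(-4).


f(-4) = 20
g(-4) = -16
Sum = 4

4


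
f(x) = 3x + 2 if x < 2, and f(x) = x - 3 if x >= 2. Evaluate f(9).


9 satisfies x >= 2
f(9) = 6

6


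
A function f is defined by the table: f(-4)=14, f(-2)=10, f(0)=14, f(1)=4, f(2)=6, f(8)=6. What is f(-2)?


Reading from the table at x = -2

10


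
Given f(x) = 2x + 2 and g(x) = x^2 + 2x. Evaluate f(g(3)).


g(3) = 15
f(15) = 32

32


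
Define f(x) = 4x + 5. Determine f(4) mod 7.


f(4) = 21
21 mod 7 = 0

0


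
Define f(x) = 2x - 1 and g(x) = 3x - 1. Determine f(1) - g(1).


-1


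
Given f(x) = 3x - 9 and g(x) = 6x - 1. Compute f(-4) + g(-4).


f(-4) = -21
g(-4) = -25
Sum = -46

-46


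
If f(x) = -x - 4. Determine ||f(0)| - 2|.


f(0) = -4
|-4| = 4
|4 - 2| = 2

2


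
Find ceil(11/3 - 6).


11/3 = 3.6667
3.6667 - 6 = -2.3333
ceil(-2.3333) = -2

-2


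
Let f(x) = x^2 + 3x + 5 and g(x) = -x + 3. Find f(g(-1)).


33


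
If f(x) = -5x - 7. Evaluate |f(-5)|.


f(-5) = 18
|18| = 18

18


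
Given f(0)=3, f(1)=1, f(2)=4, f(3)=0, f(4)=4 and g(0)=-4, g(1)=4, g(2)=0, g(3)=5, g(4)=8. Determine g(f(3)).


f(3) = 0
g(0) = -4

-4


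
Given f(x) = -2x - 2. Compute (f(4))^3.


f(4) = -10
(-10)^3 = -1000

-1000


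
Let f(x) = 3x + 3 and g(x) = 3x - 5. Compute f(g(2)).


g(2) = 1
f(1) = 6

6


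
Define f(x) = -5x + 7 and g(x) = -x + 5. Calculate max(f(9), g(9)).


f(9) = -38
g(9) = -4
max = -4

-4


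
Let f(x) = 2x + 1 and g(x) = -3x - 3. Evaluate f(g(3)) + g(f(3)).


f(g(3)) = -23
g(f(3)) = -24
Sum = -47

-47


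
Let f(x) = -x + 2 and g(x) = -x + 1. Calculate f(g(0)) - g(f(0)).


f(g(0)) = 1
g(f(0)) = -1
Difference = 2

2


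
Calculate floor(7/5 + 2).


7/5 = 1.4
1.4 + 2 = 3.4
floor(3.4) = 3

3


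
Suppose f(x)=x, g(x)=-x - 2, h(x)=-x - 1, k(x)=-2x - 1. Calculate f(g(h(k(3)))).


k(3) = -7
h(-7) = 6
g(6) = -8
f(-8) = -8

-8


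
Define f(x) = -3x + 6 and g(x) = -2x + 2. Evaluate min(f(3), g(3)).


f(3) = -3
g(3) = -4
min = -4

-4


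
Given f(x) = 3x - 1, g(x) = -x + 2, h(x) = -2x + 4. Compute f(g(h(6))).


h(6) = -8
g(-8) = 10
f(10) = 29

29


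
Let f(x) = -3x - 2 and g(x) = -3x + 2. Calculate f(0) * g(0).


-4


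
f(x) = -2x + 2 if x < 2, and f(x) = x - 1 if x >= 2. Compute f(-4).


-4 satisfies x < 2
f(-4) = 10

10


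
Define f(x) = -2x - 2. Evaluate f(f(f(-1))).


f(-1) = 0
f(0) = -2
f(-2) = 2

2


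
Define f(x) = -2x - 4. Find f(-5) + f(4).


f(-5) = 6
f(4) = -12
Sum = -6

-6


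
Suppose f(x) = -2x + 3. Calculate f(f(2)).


f(2) = -1
f(-1) = 5

5


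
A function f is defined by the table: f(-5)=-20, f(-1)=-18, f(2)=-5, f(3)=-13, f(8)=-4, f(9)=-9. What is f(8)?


Reading from the table at x = 8

-4


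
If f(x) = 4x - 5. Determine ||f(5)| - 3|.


f(5) = 15
|15| = 15
|15 - 3| = 12

12


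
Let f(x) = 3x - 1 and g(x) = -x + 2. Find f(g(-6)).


g(-6) = 8
f(8) = 23

23


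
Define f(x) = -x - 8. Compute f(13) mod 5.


f(13) = -21
-21 mod 5 = 4

4


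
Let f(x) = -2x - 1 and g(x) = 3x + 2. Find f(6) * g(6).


f(6) = -13
g(6) = 20
Product = -260

-260


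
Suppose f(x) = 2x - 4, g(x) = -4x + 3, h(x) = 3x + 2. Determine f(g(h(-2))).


h(-2) = -4
g(-4) = 19
f(19) = 34

34


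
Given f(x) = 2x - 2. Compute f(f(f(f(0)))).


f(0) = -2
f(-2) = -6
f(-6) = -14
f(-14) = -30

-30


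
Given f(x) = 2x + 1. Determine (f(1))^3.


27


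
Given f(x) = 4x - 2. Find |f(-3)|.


f(-3) = -14
|-14| = 14

14


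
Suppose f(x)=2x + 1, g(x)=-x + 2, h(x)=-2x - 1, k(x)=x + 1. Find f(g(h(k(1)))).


k(1) = 2
h(2) = -5
g(-5) = 7
f(7) = 15

15


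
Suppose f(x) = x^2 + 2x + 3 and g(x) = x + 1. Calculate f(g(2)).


g(2) = 3
f(3) = 1*(3)^2 + 2*(3) + 3 = 18

18


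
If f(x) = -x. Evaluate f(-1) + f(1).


f(-1) = 1
f(1) = -1
Sum = 0

0


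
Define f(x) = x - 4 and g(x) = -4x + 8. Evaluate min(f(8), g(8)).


f(8) = 4
g(8) = -24
min = -24

-24


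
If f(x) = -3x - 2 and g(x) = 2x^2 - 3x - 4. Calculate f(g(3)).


g(3) = 5
f(5) = -17

-17


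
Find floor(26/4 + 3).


9


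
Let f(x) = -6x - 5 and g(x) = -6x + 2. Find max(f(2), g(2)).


-10


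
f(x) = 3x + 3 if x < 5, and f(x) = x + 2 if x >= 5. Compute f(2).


2 satisfies x < 5
f(2) = 9

9


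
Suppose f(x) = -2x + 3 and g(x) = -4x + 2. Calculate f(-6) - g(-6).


f(-6) = 15
g(-6) = 26
Difference = -11

-11


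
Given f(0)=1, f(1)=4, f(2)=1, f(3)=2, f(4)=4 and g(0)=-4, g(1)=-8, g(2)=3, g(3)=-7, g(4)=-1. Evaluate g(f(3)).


3


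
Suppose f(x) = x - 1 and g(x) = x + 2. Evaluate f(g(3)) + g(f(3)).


f(g(3)) = 4
g(f(3)) = 4
Sum = 8

8


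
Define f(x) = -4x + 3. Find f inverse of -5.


2


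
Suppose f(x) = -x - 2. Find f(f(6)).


f(6) = -8
f(-8) = 6

6


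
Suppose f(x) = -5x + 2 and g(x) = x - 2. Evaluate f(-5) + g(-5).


20


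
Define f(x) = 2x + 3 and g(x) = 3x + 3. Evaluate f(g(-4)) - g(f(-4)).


f(g(-4)) = -15
g(f(-4)) = -12
Difference = -3

-3


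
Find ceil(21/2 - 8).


21/2 = 10.5
10.5 - 8 = 2.5
ceil(2.5) = 3

3


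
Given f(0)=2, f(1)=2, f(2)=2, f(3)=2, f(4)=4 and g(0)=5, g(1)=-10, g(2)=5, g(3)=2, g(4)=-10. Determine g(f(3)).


5


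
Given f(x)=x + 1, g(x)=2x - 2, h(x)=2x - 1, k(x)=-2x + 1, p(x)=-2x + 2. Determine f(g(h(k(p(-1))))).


p(-1) = 4
k(4) = -7
h(-7) = -15
g(-15) = -32
f(-32) = -31

-31


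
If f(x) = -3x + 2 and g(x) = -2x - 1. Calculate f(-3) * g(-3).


f(-3) = 11
g(-3) = 5
Product = 55

55


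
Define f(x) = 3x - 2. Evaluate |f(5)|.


13


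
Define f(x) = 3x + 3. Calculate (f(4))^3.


3375


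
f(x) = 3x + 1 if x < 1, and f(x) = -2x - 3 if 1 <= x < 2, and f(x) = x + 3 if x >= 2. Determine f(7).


7 satisfies x >= 2
f(7) = 10

10


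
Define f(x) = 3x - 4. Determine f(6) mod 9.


5


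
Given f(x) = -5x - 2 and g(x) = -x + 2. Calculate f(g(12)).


g(12) = -10
f(-10) = 48

48


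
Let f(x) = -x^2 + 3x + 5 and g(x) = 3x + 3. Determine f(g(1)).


-13


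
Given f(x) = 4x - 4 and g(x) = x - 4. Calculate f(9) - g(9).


f(9) = 32
g(9) = 5
Difference = 27

27


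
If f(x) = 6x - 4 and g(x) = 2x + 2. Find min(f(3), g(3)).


f(3) = 14
g(3) = 8
min = 8

8


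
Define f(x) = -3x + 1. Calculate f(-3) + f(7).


f(-3) = 10
f(7) = -20
Sum = -10

-10


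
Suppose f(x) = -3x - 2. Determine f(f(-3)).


f(-3) = 7
f(7) = -23

-23


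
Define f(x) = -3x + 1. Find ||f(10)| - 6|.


f(10) = -29
|-29| = 29
|29 - 6| = 23

23


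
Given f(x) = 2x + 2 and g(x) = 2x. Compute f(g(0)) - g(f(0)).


-2


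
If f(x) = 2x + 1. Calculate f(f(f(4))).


f(4) = 9
f(9) = 19
f(19) = 39

39


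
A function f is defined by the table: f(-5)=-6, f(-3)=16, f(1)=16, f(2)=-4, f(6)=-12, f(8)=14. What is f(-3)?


16


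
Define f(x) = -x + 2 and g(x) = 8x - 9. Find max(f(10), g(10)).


71


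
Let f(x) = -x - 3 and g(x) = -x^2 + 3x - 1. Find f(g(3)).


g(3) = -1
f(-1) = -2

-2


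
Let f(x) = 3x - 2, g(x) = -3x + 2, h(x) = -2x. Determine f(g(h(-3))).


h(-3) = 6
g(6) = -16
f(-16) = -50

-50


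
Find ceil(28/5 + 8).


28/5 = 5.6
5.6 + 8 = 13.6
ceil(13.6) = 14

14


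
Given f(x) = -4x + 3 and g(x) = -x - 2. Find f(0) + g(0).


f(0) = 3
g(0) = -2
Sum = 1

1


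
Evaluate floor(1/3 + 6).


6


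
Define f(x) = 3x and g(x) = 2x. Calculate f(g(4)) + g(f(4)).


f(g(4)) = 24
g(f(4)) = 24
Sum = 48

48


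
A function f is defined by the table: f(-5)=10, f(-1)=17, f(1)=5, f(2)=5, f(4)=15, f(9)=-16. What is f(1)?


Reading from the table at x = 1

5


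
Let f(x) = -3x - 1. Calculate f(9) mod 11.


f(9) = -28
-28 mod 11 = 5

5


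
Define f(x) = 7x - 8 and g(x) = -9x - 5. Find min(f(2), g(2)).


f(2) = 6
g(2) = -23
min = -23

-23


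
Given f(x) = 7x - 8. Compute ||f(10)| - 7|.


55


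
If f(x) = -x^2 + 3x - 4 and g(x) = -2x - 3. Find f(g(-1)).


-8


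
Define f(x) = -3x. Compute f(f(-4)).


f(-4) = 12
f(12) = -36

-36


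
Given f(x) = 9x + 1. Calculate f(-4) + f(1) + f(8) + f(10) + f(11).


239


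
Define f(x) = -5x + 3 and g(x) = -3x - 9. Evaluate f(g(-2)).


g(-2) = -3
f(-3) = 18

18


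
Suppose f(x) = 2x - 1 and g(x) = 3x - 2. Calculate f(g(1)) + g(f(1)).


2


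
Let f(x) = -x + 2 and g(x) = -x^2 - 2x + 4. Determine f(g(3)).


g(3) = -11
f(-11) = 13

13


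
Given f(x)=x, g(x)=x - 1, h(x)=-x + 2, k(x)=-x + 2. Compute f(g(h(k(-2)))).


k(-2) = 4
h(4) = -2
g(-2) = -3
f(-3) = -3

-3


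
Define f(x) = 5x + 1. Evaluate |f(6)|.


f(6) = 31
|31| = 31

31


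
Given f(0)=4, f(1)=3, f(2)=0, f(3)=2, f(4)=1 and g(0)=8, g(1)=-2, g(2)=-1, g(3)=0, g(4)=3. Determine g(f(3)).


f(3) = 2
g(2) = -1

-1


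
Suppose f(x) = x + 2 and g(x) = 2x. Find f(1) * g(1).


6


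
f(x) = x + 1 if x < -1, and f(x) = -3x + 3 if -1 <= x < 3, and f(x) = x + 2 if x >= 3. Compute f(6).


8


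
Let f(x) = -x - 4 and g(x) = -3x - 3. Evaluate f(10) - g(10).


f(10) = -14
g(10) = -33
Difference = 19

19


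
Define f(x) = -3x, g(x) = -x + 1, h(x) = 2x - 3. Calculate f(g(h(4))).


12


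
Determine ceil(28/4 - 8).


28/4 = 7
7 - 8 = -1
ceil(-1) = -1

-1


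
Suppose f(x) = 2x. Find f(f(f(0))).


f(0) = 0
f(0) = 0
f(0) = 0

0


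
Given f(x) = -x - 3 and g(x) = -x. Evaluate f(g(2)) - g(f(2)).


f(g(2)) = -1
g(f(2)) = 5
Difference = -6

-6


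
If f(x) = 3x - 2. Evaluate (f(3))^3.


f(3) = 7
(7)^3 = 343

343


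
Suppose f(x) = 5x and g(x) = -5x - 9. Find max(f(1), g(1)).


f(1) = 5
g(1) = -14
max = 5

5


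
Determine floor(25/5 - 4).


25/5 = 5
5 - 4 = 1
floor(1) = 1

1


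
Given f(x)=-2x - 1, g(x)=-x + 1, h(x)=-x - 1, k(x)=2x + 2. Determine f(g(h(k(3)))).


-21


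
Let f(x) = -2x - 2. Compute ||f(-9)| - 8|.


f(-9) = 16
|16| = 16
|16 - 8| = 8

8


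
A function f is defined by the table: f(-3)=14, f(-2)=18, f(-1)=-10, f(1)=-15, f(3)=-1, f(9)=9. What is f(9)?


Reading from the table at x = 9

9


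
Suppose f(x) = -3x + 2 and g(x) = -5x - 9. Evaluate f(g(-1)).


g(-1) = -4
f(-4) = 14

14


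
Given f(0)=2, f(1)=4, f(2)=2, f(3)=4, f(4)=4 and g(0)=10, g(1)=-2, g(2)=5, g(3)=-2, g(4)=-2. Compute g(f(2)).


f(2) = 2
g(2) = 5

5


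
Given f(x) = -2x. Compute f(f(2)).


f(2) = -4
f(-4) = 8

8


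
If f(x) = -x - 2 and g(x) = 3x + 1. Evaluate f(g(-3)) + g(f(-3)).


f(g(-3)) = 6
g(f(-3)) = 4
Sum = 10

10


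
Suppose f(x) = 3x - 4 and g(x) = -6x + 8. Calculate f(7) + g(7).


f(7) = 17
g(7) = -34
Sum = -17

-17


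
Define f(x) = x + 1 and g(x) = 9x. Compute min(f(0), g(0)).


f(0) = 1
g(0) = 0
min = 0

0


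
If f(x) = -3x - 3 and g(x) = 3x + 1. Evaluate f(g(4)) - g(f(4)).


2


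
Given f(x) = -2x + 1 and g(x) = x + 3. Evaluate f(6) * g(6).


f(6) = -11
g(6) = 9
Product = -99

-99


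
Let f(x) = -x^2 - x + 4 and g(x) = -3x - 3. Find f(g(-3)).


g(-3) = 6
f(6) = (-1)*(6)^2 - 1*(6) + 4 = -38

-38


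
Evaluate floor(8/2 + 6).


8/2 = 4
4 + 6 = 10
floor(10) = 10

10


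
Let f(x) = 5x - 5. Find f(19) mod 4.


f(19) = 90
90 mod 4 = 2

2


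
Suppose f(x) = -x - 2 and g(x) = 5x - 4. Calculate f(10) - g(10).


-58


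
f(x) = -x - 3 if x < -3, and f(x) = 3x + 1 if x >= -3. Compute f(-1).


-1 satisfies x >= -3
f(-1) = -2

-2


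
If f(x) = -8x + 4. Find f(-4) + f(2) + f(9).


-44


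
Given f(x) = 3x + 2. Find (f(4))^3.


f(4) = 14
(14)^3 = 2744

2744


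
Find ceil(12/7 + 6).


12/7 = 1.7143
1.7143 + 6 = 7.7143
ceil(7.7143) = 8

8


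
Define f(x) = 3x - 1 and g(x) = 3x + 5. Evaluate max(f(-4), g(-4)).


-7


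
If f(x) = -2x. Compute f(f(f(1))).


-8


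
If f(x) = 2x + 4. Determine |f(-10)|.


16


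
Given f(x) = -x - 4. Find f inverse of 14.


Solve -x - 4 = 14
x = (14 + 4) / (-1) = -18

-18


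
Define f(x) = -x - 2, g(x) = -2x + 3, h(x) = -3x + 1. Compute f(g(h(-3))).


h(-3) = 10
g(10) = -17
f(-17) = 15

15


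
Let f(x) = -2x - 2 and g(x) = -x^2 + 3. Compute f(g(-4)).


g(-4) = -13
f(-13) = 24

24


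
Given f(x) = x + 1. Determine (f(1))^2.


f(1) = 2
(2)^2 = 4

4


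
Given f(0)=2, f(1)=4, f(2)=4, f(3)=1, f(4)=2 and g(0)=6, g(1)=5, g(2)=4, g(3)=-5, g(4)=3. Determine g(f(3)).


f(3) = 1
g(1) = 5

5


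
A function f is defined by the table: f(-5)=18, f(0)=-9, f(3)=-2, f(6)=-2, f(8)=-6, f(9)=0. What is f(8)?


Reading from the table at x = 8

-6


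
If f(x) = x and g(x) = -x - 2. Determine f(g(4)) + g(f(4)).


-12


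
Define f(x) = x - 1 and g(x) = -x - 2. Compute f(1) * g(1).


f(1) = 0
g(1) = -3
Product = 0

0


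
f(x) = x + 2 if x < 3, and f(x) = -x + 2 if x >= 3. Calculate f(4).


4 satisfies x >= 3
f(4) = -2

-2


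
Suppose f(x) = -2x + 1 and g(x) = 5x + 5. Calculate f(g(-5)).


g(-5) = -20
f(-20) = 41

41


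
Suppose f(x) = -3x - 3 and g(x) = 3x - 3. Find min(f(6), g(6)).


f(6) = -21
g(6) = 15
min = -21

-21


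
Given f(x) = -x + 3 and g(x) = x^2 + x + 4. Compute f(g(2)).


g(2) = 10
f(10) = -7

-7


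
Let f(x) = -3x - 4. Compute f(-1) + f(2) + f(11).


f(-1) = -1
f(2) = -10
f(11) = -37
Sum = -48

-48


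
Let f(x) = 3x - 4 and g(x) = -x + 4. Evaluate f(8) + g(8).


f(8) = 20
g(8) = -4
Sum = 16

16


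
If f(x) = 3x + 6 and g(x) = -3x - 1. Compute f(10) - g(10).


f(10) = 36
g(10) = -31
Difference = 67

67


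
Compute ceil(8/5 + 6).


8/5 = 1.6
1.6 + 6 = 7.6
ceil(7.6) = 8

8


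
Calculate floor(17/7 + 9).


11


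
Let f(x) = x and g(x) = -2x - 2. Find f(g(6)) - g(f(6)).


f(g(6)) = -14
g(f(6)) = -14
Difference = 0

0


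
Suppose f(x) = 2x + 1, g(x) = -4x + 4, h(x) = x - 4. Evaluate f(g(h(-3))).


h(-3) = -7
g(-7) = 32
f(32) = 65

65


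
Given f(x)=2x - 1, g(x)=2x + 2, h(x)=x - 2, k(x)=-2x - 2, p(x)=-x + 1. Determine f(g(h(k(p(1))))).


-13


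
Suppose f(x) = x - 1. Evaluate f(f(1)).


-1


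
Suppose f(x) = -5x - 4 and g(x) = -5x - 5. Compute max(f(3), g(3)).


f(3) = -19
g(3) = -20
max = -19

-19


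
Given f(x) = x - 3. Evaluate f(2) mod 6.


f(2) = -1
-1 mod 6 = 5

5


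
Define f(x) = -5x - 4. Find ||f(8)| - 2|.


f(8) = -44
|-44| = 44
|44 - 2| = 42

42


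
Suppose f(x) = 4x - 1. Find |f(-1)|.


f(-1) = -5
|-5| = 5

5


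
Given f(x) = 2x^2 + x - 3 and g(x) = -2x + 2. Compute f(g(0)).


g(0) = 2
f(2) = 2*(2)^2 + 1*(2) - 3 = 7

7


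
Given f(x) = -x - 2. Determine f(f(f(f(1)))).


f(1) = -3
f(-3) = 1
f(1) = -3
f(-3) = 1

1


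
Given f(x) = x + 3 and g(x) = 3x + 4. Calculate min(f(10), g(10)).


f(10) = 13
g(10) = 34
min = 13

13


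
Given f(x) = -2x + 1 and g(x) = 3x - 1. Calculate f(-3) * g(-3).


-70


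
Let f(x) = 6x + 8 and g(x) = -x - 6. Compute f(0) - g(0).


f(0) = 8
g(0) = -6
Difference = 14

14


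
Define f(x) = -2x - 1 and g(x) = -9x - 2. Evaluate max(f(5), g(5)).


f(5) = -11
g(5) = -47
max = -11

-11


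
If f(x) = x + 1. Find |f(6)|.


f(6) = 7
|7| = 7

7


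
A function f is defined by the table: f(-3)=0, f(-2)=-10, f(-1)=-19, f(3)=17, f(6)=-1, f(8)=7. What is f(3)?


17


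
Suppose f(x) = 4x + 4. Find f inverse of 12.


Solve 4x + 4 = 12
x = (12 - 4) / 4 = 2

2


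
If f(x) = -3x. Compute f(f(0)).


f(0) = 0
f(0) = 0

0


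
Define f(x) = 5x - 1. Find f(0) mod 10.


f(0) = -1
-1 mod 10 = 9

9


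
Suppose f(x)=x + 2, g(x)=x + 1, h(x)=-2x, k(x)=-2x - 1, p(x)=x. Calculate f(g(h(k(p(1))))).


p(1) = 1
k(1) = -3
h(-3) = 6
g(6) = 7
f(7) = 9

9


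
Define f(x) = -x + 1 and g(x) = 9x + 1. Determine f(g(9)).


g(9) = 82
f(82) = -81

-81


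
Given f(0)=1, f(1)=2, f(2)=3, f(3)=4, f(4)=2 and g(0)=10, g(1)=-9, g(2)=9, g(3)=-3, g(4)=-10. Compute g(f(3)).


-10


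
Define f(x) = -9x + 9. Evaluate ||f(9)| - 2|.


70


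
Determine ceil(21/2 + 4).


21/2 = 10.5
10.5 + 4 = 14.5
ceil(14.5) = 15

15


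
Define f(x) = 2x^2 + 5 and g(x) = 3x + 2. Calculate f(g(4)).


397


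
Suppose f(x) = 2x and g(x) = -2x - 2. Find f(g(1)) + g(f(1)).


f(g(1)) = -8
g(f(1)) = -6
Sum = -14

-14


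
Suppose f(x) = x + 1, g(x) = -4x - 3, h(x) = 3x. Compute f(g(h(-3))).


h(-3) = -9
g(-9) = 33
f(33) = 34

34


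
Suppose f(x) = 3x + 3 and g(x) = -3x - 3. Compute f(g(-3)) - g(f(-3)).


f(g(-3)) = 21
g(f(-3)) = 15
Difference = 6

6


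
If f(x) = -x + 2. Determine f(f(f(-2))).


f(-2) = 4
f(4) = -2
f(-2) = 4

4


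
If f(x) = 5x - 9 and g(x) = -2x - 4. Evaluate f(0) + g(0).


-13


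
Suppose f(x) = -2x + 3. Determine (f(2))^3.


f(2) = -1
(-1)^3 = -1

-1


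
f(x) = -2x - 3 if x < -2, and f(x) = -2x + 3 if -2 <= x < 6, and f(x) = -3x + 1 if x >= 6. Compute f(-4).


-4 satisfies x < -2
f(-4) = 5

5


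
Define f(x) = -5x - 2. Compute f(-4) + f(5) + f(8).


f(-4) = 18
f(5) = -27
f(8) = -42
Sum = -51

-51


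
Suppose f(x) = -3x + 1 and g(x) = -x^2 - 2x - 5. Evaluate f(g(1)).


g(1) = -8
f(-8) = 25

25


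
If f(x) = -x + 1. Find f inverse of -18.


Solve -x + 1 = -18
x = (-18 - 1) / (-1) = 19

19


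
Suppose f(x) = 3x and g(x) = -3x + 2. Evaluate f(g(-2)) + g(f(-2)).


44


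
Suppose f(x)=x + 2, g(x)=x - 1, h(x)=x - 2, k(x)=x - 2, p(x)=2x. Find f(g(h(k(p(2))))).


p(2) = 4
k(4) = 2
h(2) = 0
g(0) = -1
f(-1) = 1

1


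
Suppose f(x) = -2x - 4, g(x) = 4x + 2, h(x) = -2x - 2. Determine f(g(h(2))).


40


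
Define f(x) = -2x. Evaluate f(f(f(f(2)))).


f(2) = -4
f(-4) = 8
f(8) = -16
f(-16) = 32

32


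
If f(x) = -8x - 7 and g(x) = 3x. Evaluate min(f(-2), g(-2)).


-6


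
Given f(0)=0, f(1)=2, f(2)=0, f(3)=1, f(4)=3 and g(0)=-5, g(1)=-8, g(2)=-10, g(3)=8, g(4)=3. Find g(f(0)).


-5


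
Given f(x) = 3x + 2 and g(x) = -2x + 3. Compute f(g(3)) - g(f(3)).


f(g(3)) = -7
g(f(3)) = -19
Difference = 12

12


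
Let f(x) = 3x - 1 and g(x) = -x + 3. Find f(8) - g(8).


f(8) = 23
g(8) = -5
Difference = 28

28


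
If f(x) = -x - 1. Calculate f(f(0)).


f(0) = -1
f(-1) = 0

0


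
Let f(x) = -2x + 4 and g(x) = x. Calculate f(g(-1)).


6


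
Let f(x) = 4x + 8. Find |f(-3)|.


f(-3) = -4
|-4| = 4

4


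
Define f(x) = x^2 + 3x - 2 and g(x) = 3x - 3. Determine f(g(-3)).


106


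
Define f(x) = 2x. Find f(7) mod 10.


f(7) = 14
14 mod 10 = 4

4


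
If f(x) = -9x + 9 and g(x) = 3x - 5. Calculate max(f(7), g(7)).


16


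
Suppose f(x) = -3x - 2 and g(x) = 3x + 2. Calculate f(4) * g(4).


f(4) = -14
g(4) = 14
Product = -196

-196


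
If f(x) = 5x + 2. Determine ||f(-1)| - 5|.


f(-1) = -3
|-3| = 3
|3 - 5| = 2

2


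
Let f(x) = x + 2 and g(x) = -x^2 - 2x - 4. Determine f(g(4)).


g(4) = -28
f(-28) = -26

-26


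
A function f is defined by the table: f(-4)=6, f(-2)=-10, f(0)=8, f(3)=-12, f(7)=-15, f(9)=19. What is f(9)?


Reading from the table at x = 9

19


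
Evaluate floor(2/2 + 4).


2/2 = 1
1 + 4 = 5
floor(5) = 5

5


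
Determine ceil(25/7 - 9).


-5


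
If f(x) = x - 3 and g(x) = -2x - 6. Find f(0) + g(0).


f(0) = -3
g(0) = -6
Sum = -9

-9


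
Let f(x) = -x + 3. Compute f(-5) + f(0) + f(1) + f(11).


f(-5) = 8
f(0) = 3
f(1) = 2
f(11) = -8
Sum = 5

5


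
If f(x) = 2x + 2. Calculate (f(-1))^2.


0


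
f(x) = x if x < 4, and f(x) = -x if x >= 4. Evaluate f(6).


6 satisfies x >= 4
f(6) = -6

-6


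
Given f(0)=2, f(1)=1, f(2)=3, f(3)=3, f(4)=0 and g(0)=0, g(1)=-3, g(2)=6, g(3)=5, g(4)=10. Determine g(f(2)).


f(2) = 3
g(3) = 5

5


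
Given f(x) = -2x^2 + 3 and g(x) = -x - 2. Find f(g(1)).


-15


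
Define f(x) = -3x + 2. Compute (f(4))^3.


f(4) = -10
(-10)^3 = -1000

-1000


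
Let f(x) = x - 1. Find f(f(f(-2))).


f(-2) = -3
f(-3) = -4
f(-4) = -5

-5


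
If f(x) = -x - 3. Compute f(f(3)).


f(3) = -6
f(-6) = 3

3


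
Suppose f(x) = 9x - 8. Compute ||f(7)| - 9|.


f(7) = 55
|55| = 55
|55 - 9| = 46

46


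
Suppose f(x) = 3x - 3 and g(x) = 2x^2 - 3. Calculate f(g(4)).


g(4) = 29
f(29) = 84

84


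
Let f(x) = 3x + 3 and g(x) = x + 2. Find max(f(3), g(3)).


f(3) = 12
g(3) = 5
max = 12

12


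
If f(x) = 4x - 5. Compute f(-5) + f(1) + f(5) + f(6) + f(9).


f(-5) = -25
f(1) = -1
f(5) = 15
f(6) = 19
f(9) = 31
Sum = 39

39


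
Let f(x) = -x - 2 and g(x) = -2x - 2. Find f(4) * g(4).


f(4) = -6
g(4) = -10
Product = 60

60


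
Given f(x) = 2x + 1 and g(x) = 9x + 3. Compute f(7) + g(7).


f(7) = 15
g(7) = 66
Sum = 81

81


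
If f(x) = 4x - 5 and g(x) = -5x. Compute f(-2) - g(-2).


f(-2) = -13
g(-2) = 10
Difference = -23

-23


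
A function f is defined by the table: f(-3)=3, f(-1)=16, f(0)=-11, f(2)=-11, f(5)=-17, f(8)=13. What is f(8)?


Reading from the table at x = 8

13


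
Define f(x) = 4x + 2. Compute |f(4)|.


f(4) = 18
|18| = 18

18


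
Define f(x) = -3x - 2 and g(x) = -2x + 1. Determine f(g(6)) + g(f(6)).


f(g(6)) = 31
g(f(6)) = 41
Sum = 72

72


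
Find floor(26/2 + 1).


26/2 = 13
13 + 1 = 14
floor(14) = 14

14


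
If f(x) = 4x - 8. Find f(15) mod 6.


f(15) = 52
52 mod 6 = 4

4


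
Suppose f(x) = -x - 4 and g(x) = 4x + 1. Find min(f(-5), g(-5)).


f(-5) = 1
g(-5) = -19
min = -19

-19


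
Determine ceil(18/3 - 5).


18/3 = 6
6 - 5 = 1
ceil(1) = 1

1


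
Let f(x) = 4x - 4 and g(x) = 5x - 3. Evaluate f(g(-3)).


g(-3) = -18
f(-18) = -76

-76


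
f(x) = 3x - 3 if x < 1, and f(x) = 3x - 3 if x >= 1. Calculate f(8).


8 satisfies x >= 1
f(8) = 21

21


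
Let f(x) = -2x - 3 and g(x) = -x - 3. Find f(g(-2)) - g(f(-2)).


f(g(-2)) = -1
g(f(-2)) = -4
Difference = 3

3
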